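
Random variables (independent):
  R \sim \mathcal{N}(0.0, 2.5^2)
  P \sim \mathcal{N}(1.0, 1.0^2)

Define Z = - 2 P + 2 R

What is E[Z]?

E[Z] = 2*E[R] - 2*E[P]
E[R] = 0
E[P] = 1
E[Z] = 2*0 - 2*1 = -2

-2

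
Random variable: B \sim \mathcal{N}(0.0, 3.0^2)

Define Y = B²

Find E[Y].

Using E[X²] = Var(X) + (E[X])²:
E[B] = 0
Var(B) = 3.0^2 = 9
E[B²] = 9 + 0² = 9 + 0 = 9

9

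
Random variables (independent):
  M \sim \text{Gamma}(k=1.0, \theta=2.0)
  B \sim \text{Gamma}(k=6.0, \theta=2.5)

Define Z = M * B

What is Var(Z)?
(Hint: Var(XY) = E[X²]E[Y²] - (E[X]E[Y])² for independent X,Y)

Var(XY) = E[X²]E[Y²] - (E[X]E[Y])²
E[M] = 2, Var(M) = 4
E[B] = 15, Var(B) = 37.5
E[M²] = 4 + 2² = 8
E[B²] = 37.5 + 15² = 262.5
Var(Z) = 8*262.5 - (2*15)²
= 2100 - 900 = 1200

1200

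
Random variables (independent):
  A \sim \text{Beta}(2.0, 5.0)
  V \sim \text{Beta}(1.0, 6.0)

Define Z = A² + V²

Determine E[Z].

E[Z] = E[A²] + E[V²]
E[A²] = Var(A) + E[A]² = 0.025510204 + 0.081632653 = 0.10714286
E[V²] = Var(V) + E[V]² = 0.015306122 + 0.020408163 = 0.035714286
E[Z] = 0.10714286 + 0.035714286 = 0.14285714

0.14285714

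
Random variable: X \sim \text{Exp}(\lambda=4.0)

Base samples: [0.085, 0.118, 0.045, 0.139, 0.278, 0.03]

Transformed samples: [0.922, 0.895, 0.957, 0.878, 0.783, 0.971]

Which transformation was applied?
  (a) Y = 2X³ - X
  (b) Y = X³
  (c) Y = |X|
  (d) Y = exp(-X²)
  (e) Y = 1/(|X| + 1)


Checking option (e) Y = 1/(|X| + 1):
  X = 0.085 -> Y = 0.922 ✓
  X = 0.118 -> Y = 0.895 ✓
  X = 0.045 -> Y = 0.957 ✓
All samples match this transformation.

(e) 1/(|X| + 1)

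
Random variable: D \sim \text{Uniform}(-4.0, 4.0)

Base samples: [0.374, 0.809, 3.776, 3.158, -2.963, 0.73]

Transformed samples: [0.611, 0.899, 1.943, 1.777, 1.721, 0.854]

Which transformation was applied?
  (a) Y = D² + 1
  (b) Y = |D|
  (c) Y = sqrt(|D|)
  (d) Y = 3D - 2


Checking option (c) Y = sqrt(|D|):
  D = 0.374 -> Y = 0.611 ✓
  D = 0.809 -> Y = 0.899 ✓
  D = 3.776 -> Y = 1.943 ✓
All samples match this transformation.

(c) sqrt(|D|)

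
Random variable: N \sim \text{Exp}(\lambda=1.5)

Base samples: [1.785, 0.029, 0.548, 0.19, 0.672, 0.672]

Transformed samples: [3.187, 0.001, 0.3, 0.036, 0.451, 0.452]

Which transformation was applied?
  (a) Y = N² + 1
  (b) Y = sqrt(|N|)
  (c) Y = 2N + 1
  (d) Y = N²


Checking option (d) Y = N²:
  N = 1.785 -> Y = 3.187 ✓
  N = 0.029 -> Y = 0.001 ✓
  N = 0.548 -> Y = 0.3 ✓
All samples match this transformation.

(d) N²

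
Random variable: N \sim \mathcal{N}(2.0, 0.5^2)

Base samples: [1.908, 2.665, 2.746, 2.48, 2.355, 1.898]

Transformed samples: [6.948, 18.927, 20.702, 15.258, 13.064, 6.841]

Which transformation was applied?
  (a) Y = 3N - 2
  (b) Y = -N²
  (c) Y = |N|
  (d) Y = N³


Checking option (d) Y = N³:
  N = 1.908 -> Y = 6.948 ✓
  N = 2.665 -> Y = 18.927 ✓
  N = 2.746 -> Y = 20.702 ✓
All samples match this transformation.

(d) N³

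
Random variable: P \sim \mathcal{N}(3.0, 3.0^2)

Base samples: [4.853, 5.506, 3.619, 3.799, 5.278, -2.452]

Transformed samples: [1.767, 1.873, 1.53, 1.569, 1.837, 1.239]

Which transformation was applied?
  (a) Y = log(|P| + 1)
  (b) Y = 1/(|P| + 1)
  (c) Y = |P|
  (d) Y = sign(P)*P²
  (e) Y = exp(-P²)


Checking option (a) Y = log(|P| + 1):
  P = 4.853 -> Y = 1.767 ✓
  P = 5.506 -> Y = 1.873 ✓
  P = 3.619 -> Y = 1.53 ✓
All samples match this transformation.

(a) log(|P| + 1)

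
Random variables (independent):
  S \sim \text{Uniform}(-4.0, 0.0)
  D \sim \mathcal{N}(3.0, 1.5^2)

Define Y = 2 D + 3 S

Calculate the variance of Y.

For independent RVs: Var(aX + bY) = a²Var(X) + b²Var(Y)
Var(S) = 1.3333333
Var(D) = 2.25
Var(Y) = 3²*1.3333333 + 2²*2.25
= 9*1.3333333 + 4*2.25 = 21

21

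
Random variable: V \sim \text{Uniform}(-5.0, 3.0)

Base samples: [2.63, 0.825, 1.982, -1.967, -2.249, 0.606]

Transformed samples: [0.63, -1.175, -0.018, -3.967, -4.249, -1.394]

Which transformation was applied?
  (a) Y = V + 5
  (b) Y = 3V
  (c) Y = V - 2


Checking option (c) Y = V - 2:
  V = 2.63 -> Y = 0.63 ✓
  V = 0.825 -> Y = -1.175 ✓
  V = 1.982 -> Y = -0.018 ✓
All samples match this transformation.

(c) V - 2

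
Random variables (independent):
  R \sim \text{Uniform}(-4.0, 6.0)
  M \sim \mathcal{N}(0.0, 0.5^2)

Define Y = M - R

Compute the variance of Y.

For independent RVs: Var(aX + bY) = a²Var(X) + b²Var(Y)
Var(R) = 8.3333333
Var(M) = 0.25
Var(Y) = (-1)²*8.3333333 + 1²*0.25
= 1*8.3333333 + 1*0.25 = 8.5833333

8.5833333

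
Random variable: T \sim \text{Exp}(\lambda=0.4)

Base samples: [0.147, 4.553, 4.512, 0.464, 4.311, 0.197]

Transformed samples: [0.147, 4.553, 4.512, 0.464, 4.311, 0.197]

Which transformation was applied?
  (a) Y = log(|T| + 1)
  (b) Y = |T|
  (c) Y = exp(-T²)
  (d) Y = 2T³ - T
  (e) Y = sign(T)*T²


Checking option (b) Y = |T|:
  T = 0.147 -> Y = 0.147 ✓
  T = 4.553 -> Y = 4.553 ✓
  T = 4.512 -> Y = 4.512 ✓
All samples match this transformation.

(b) |T|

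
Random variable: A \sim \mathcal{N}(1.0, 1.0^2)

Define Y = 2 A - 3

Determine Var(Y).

For Y = aA + b: Var(Y) = a² * Var(A)
Var(A) = 1.0^2 = 1
Var(Y) = 2² * 1 = 4 * 1 = 4

4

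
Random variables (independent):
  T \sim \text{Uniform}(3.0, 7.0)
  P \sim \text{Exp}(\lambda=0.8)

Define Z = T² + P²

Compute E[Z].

E[Z] = E[T²] + E[P²]
E[T²] = Var(T) + E[T]² = 1.3333333 + 25 = 26.333333
E[P²] = Var(P) + E[P]² = 1.5625 + 1.5625 = 3.125
E[Z] = 26.333333 + 3.125 = 29.458333

29.458333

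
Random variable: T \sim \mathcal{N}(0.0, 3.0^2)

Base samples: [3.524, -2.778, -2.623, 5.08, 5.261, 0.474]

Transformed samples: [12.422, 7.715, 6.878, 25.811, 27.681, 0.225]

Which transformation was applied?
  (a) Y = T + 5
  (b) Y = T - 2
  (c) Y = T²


Checking option (c) Y = T²:
  T = 3.524 -> Y = 12.422 ✓
  T = -2.778 -> Y = 7.715 ✓
  T = -2.623 -> Y = 6.878 ✓
All samples match this transformation.

(c) T²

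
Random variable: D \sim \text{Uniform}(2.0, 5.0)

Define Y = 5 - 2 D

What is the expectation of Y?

For Y = -2D + 5:
E[Y] = -2 * E[D] + 5
E[D] = (2 + 5)/2 = 3.5
E[Y] = -2 * 3.5 + 5 = -2

-2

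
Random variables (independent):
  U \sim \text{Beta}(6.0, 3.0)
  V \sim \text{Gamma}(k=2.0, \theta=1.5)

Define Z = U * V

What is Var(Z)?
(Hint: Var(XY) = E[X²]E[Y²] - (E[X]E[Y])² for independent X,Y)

Var(XY) = E[X²]E[Y²] - (E[X]E[Y])²
E[U] = 0.66666667, Var(U) = 0.022222222
E[V] = 3, Var(V) = 4.5
E[U²] = 0.022222222 + 0.66666667² = 0.46666667
E[V²] = 4.5 + 3² = 13.5
Var(Z) = 0.46666667*13.5 - (0.66666667*3)²
= 6.3 - 4 = 2.3

2.3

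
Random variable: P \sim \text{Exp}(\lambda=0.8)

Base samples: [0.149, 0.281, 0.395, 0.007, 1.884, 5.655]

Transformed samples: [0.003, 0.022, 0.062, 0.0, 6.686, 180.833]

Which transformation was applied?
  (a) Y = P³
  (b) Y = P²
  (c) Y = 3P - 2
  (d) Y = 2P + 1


Checking option (a) Y = P³:
  P = 0.149 -> Y = 0.003 ✓
  P = 0.281 -> Y = 0.022 ✓
  P = 0.395 -> Y = 0.062 ✓
All samples match this transformation.

(a) P³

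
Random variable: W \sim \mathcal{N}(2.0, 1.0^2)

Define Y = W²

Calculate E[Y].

E[W²] = Var(W) + (E[W])² = 1 + 4 = 5

5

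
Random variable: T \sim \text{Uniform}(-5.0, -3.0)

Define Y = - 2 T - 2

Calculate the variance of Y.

For Y = aT + b: Var(Y) = a² * Var(T)
Var(T) = (-3 + 5)^2/12 = 0.33333333
Var(Y) = (-2)² * 0.33333333 = 4 * 0.33333333 = 1.3333333

1.3333333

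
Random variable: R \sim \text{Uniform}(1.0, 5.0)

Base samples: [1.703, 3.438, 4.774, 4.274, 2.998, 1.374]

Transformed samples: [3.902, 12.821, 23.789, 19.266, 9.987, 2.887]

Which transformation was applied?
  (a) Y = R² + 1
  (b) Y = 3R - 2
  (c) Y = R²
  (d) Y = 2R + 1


Checking option (a) Y = R² + 1:
  R = 1.703 -> Y = 3.902 ✓
  R = 3.438 -> Y = 12.821 ✓
  R = 4.774 -> Y = 23.789 ✓
All samples match this transformation.

(a) R² + 1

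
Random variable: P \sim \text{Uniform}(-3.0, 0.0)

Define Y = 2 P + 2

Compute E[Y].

For Y = 2P + 2:
E[Y] = 2 * E[P] + 2
E[P] = (-3 + 0)/2 = -1.5
E[Y] = 2 * (-1.5) + 2 = -1

-1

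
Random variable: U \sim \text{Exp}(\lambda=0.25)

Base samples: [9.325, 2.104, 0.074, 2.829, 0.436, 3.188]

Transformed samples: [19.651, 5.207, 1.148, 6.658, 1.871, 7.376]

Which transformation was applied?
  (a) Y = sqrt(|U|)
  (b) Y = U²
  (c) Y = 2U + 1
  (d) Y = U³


Checking option (c) Y = 2U + 1:
  U = 9.325 -> Y = 19.651 ✓
  U = 2.104 -> Y = 5.207 ✓
  U = 0.074 -> Y = 1.148 ✓
All samples match this transformation.

(c) 2U + 1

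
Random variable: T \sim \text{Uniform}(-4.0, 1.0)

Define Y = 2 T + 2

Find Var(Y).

For Y = aT + b: Var(Y) = a² * Var(T)
Var(T) = (1 + 4)^2/12 = 2.0833333
Var(Y) = 2² * 2.0833333 = 4 * 2.0833333 = 8.3333333

8.3333333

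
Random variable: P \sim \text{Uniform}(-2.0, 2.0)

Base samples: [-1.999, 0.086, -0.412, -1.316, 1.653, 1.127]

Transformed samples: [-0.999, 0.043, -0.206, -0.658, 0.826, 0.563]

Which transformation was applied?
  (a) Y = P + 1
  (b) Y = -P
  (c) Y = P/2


Checking option (c) Y = P/2:
  P = -1.999 -> Y = -0.999 ✓
  P = 0.086 -> Y = 0.043 ✓
  P = -0.412 -> Y = -0.206 ✓
All samples match this transformation.

(c) P/2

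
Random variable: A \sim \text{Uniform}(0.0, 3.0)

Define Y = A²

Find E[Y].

Using E[X²] = Var(X) + (E[X])²:
E[A] = 1.5
Var(A) = (3 - 0)^2/12 = 0.75
E[A²] = 0.75 + 1.5² = 0.75 + 2.25 = 3

3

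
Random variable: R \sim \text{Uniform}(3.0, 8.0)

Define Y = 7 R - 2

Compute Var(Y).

For Y = aR + b: Var(Y) = a² * Var(R)
Var(R) = (8 - 3)^2/12 = 2.0833333
Var(Y) = 7² * 2.0833333 = 49 * 2.0833333 = 102.08333

102.08333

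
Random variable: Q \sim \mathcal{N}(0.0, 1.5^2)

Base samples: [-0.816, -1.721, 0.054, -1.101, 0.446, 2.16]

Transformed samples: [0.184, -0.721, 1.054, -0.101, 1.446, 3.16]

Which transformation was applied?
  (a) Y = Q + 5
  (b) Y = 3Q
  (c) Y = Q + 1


Checking option (c) Y = Q + 1:
  Q = -0.816 -> Y = 0.184 ✓
  Q = -1.721 -> Y = -0.721 ✓
  Q = 0.054 -> Y = 1.054 ✓
All samples match this transformation.

(c) Q + 1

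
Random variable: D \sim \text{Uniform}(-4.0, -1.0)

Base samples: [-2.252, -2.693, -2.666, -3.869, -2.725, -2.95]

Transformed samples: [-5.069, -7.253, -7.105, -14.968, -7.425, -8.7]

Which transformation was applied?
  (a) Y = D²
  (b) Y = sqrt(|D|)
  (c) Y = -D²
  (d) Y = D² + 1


Checking option (c) Y = -D²:
  D = -2.252 -> Y = -5.069 ✓
  D = -2.693 -> Y = -7.253 ✓
  D = -2.666 -> Y = -7.105 ✓
All samples match this transformation.

(c) -D²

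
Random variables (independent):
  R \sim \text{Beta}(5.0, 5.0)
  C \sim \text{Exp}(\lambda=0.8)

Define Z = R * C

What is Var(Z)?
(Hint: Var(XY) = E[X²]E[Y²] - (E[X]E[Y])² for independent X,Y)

Var(XY) = E[X²]E[Y²] - (E[X]E[Y])²
E[R] = 0.5, Var(R) = 0.022727273
E[C] = 1.25, Var(C) = 1.5625
E[R²] = 0.022727273 + 0.5² = 0.27272727
E[C²] = 1.5625 + 1.25² = 3.125
Var(Z) = 0.27272727*3.125 - (0.5*1.25)²
= 0.85227273 - 0.390625 = 0.46164773

0.46164773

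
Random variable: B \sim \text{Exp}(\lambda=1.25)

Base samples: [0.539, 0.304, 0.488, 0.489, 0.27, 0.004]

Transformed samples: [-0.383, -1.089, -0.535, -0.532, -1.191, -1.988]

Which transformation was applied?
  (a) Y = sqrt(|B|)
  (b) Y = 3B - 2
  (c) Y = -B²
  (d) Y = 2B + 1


Checking option (b) Y = 3B - 2:
  B = 0.539 -> Y = -0.383 ✓
  B = 0.304 -> Y = -1.089 ✓
  B = 0.488 -> Y = -0.535 ✓
All samples match this transformation.

(b) 3B - 2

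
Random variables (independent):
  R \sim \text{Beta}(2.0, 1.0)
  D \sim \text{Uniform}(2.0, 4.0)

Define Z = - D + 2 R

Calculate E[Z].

E[Z] = 2*E[R] - 1*E[D]
E[R] = 0.66666667
E[D] = 3
E[Z] = 2*0.66666667 - 1*3 = -1.6666667

-1.6666667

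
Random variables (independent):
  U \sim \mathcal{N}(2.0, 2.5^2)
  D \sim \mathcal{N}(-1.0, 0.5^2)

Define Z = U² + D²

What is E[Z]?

E[Z] = E[U²] + E[D²]
E[U²] = Var(U) + E[U]² = 6.25 + 4 = 10.25
E[D²] = Var(D) + E[D]² = 0.25 + 1 = 1.25
E[Z] = 10.25 + 1.25 = 11.5

11.5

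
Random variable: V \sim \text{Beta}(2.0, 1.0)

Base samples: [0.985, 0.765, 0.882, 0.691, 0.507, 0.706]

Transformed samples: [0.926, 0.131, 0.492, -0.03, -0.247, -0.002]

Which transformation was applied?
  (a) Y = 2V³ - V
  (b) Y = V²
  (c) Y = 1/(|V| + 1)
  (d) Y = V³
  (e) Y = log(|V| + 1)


Checking option (a) Y = 2V³ - V:
  V = 0.985 -> Y = 0.926 ✓
  V = 0.765 -> Y = 0.131 ✓
  V = 0.882 -> Y = 0.492 ✓
All samples match this transformation.

(a) 2V³ - V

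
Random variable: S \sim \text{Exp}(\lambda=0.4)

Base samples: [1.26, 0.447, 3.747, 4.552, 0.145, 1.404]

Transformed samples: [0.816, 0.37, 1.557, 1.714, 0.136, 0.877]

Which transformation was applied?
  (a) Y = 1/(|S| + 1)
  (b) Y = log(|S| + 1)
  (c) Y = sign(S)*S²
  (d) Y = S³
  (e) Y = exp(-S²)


Checking option (b) Y = log(|S| + 1):
  S = 1.26 -> Y = 0.816 ✓
  S = 0.447 -> Y = 0.37 ✓
  S = 3.747 -> Y = 1.557 ✓
All samples match this transformation.

(b) log(|S| + 1)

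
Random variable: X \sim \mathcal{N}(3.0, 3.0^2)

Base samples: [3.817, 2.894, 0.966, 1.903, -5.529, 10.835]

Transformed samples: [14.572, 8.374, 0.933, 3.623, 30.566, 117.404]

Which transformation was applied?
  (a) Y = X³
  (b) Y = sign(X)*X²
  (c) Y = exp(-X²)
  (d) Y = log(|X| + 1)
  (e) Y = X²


Checking option (e) Y = X²:
  X = 3.817 -> Y = 14.572 ✓
  X = 2.894 -> Y = 8.374 ✓
  X = 0.966 -> Y = 0.933 ✓
All samples match this transformation.

(e) X²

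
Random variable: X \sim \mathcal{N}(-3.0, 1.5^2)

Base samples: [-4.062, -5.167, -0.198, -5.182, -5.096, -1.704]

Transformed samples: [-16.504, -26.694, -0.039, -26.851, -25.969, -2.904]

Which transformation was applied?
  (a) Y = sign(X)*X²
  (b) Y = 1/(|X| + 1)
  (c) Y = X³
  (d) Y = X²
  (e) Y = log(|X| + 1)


Checking option (a) Y = sign(X)*X²:
  X = -4.062 -> Y = -16.504 ✓
  X = -5.167 -> Y = -26.694 ✓
  X = -0.198 -> Y = -0.039 ✓
All samples match this transformation.

(a) sign(X)*X²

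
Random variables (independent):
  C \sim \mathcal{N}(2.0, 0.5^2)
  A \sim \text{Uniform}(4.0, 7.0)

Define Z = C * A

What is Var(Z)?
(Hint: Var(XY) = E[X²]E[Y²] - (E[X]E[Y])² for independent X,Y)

Var(XY) = E[X²]E[Y²] - (E[X]E[Y])²
E[C] = 2, Var(C) = 0.25
E[A] = 5.5, Var(A) = 0.75
E[C²] = 0.25 + 2² = 4.25
E[A²] = 0.75 + 5.5² = 31
Var(Z) = 4.25*31 - (2*5.5)²
= 131.75 - 121 = 10.75

10.75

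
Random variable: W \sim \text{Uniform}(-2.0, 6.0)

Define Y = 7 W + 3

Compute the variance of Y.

For Y = aW + b: Var(Y) = a² * Var(W)
Var(W) = (6 + 2)^2/12 = 5.3333333
Var(Y) = 7² * 5.3333333 = 49 * 5.3333333 = 261.33333

261.33333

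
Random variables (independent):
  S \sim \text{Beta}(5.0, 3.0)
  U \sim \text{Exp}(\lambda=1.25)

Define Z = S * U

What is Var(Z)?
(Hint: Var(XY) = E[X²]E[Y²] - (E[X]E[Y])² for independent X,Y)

Var(XY) = E[X²]E[Y²] - (E[X]E[Y])²
E[S] = 0.625, Var(S) = 0.026041667
E[U] = 0.8, Var(U) = 0.64
E[S²] = 0.026041667 + 0.625² = 0.41666667
E[U²] = 0.64 + 0.8² = 1.28
Var(Z) = 0.41666667*1.28 - (0.625*0.8)²
= 0.53333333 - 0.25 = 0.28333333

0.28333333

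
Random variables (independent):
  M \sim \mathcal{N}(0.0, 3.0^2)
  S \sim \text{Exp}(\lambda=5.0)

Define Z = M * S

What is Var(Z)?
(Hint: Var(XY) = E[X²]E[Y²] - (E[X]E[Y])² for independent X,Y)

Var(XY) = E[X²]E[Y²] - (E[X]E[Y])²
E[M] = 0, Var(M) = 9
E[S] = 0.2, Var(S) = 0.04
E[M²] = 9 + 0² = 9
E[S²] = 0.04 + 0.2² = 0.08
Var(Z) = 9*0.08 - (0*0.2)²
= 0.72 - 0 = 0.72

0.72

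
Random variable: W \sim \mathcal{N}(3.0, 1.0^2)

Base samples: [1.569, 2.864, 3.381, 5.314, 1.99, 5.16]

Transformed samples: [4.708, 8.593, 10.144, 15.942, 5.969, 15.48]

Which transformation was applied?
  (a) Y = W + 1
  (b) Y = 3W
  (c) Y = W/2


Checking option (b) Y = 3W:
  W = 1.569 -> Y = 4.708 ✓
  W = 2.864 -> Y = 8.593 ✓
  W = 3.381 -> Y = 10.144 ✓
All samples match this transformation.

(b) 3W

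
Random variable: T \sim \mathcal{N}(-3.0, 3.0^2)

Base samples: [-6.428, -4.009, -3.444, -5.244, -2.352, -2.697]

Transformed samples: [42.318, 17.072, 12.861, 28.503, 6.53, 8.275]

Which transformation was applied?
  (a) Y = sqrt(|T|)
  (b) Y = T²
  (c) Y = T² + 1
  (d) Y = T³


Checking option (c) Y = T² + 1:
  T = -6.428 -> Y = 42.318 ✓
  T = -4.009 -> Y = 17.072 ✓
  T = -3.444 -> Y = 12.861 ✓
All samples match this transformation.

(c) T² + 1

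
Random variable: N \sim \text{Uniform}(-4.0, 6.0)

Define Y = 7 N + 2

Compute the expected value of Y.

For Y = 7N + 2:
E[Y] = 7 * E[N] + 2
E[N] = (-4 + 6)/2 = 1
E[Y] = 7 * 1 + 2 = 9

9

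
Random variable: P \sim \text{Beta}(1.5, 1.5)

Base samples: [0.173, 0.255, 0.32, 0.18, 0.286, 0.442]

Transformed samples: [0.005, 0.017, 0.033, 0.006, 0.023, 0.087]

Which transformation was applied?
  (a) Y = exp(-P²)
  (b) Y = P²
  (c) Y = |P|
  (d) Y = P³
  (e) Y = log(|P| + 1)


Checking option (d) Y = P³:
  P = 0.173 -> Y = 0.005 ✓
  P = 0.255 -> Y = 0.017 ✓
  P = 0.32 -> Y = 0.033 ✓
All samples match this transformation.

(d) P³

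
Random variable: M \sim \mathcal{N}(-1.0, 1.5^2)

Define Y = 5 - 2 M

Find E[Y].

For Y = -2M + 5:
E[Y] = -2 * E[M] + 5
E[M] = -1.0 = -1
E[Y] = -2 * (-1) + 5 = 7

7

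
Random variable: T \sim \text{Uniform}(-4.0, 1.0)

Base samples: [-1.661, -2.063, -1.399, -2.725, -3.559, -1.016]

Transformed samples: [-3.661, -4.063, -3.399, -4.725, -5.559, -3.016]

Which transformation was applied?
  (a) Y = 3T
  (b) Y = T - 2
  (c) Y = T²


Checking option (b) Y = T - 2:
  T = -1.661 -> Y = -3.661 ✓
  T = -2.063 -> Y = -4.063 ✓
  T = -1.399 -> Y = -3.399 ✓
All samples match this transformation.

(b) T - 2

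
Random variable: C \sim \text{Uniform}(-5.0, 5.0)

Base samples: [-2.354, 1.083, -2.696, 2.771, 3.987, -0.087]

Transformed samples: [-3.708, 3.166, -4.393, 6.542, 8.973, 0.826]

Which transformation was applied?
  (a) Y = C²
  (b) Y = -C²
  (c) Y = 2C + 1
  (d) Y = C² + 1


Checking option (c) Y = 2C + 1:
  C = -2.354 -> Y = -3.708 ✓
  C = 1.083 -> Y = 3.166 ✓
  C = -2.696 -> Y = -4.393 ✓
All samples match this transformation.

(c) 2C + 1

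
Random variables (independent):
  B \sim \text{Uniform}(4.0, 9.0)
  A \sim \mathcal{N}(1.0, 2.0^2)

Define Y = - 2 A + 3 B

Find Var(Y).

For independent RVs: Var(aX + bY) = a²Var(X) + b²Var(Y)
Var(B) = 2.0833333
Var(A) = 4
Var(Y) = 3²*2.0833333 + (-2)²*4
= 9*2.0833333 + 4*4 = 34.75

34.75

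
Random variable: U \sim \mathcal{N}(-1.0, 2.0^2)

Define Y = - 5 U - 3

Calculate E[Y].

For Y = -5U - 3:
E[Y] = -5 * E[U] - 3
E[U] = -1.0 = -1
E[Y] = -5 * (-1) - 3 = 2

2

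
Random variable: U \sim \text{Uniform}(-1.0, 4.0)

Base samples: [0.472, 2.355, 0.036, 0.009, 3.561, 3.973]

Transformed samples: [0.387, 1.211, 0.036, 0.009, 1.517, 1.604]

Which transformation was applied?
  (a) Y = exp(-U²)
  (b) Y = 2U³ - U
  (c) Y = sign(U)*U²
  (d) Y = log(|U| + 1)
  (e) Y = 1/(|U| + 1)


Checking option (d) Y = log(|U| + 1):
  U = 0.472 -> Y = 0.387 ✓
  U = 2.355 -> Y = 1.211 ✓
  U = 0.036 -> Y = 0.036 ✓
All samples match this transformation.

(d) log(|U| + 1)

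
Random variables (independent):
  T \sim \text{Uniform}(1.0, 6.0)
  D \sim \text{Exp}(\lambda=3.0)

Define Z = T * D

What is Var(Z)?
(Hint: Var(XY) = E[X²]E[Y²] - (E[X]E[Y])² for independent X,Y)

Var(XY) = E[X²]E[Y²] - (E[X]E[Y])²
E[T] = 3.5, Var(T) = 2.0833333
E[D] = 0.33333333, Var(D) = 0.11111111
E[T²] = 2.0833333 + 3.5² = 14.333333
E[D²] = 0.11111111 + 0.33333333² = 0.22222222
Var(Z) = 14.333333*0.22222222 - (3.5*0.33333333)²
= 3.1851852 - 1.3611111 = 1.8240741

1.8240741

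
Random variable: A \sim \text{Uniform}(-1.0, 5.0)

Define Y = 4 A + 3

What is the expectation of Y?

For Y = 4A + 3:
E[Y] = 4 * E[A] + 3
E[A] = (-1 + 5)/2 = 2
E[Y] = 4 * 2 + 3 = 11

11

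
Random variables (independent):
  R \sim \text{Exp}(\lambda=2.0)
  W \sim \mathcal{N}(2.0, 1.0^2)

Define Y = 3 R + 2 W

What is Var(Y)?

For independent RVs: Var(aX + bY) = a²Var(X) + b²Var(Y)
Var(R) = 0.25
Var(W) = 1
Var(Y) = 3²*0.25 + 2²*1
= 9*0.25 + 4*1 = 6.25

6.25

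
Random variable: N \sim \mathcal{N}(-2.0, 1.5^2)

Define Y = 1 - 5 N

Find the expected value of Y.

For Y = -5N + 1:
E[Y] = -5 * E[N] + 1
E[N] = -2.0 = -2
E[Y] = -5 * (-2) + 1 = 11

11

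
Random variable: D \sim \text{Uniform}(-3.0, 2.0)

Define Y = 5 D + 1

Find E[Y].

For Y = 5D + 1:
E[Y] = 5 * E[D] + 1
E[D] = (-3 + 2)/2 = -0.5
E[Y] = 5 * (-0.5) + 1 = -1.5

-1.5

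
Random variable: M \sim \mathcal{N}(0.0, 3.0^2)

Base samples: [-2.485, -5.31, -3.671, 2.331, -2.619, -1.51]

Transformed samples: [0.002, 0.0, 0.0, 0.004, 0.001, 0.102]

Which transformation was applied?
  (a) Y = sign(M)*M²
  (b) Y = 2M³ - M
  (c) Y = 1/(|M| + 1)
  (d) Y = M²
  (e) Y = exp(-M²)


Checking option (e) Y = exp(-M²):
  M = -2.485 -> Y = 0.002 ✓
  M = -5.31 -> Y = 0.0 ✓
  M = -3.671 -> Y = 0.0 ✓
All samples match this transformation.

(e) exp(-M²)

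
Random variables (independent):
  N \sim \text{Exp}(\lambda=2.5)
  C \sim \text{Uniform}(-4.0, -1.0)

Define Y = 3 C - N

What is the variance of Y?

For independent RVs: Var(aX + bY) = a²Var(X) + b²Var(Y)
Var(N) = 0.16
Var(C) = 0.75
Var(Y) = (-1)²*0.16 + 3²*0.75
= 1*0.16 + 9*0.75 = 6.91

6.91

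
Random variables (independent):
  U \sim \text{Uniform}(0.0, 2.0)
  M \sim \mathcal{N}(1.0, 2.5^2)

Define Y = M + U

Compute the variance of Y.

For independent RVs: Var(aX + bY) = a²Var(X) + b²Var(Y)
Var(U) = 0.33333333
Var(M) = 6.25
Var(Y) = 1²*0.33333333 + 1²*6.25
= 1*0.33333333 + 1*6.25 = 6.5833333

6.5833333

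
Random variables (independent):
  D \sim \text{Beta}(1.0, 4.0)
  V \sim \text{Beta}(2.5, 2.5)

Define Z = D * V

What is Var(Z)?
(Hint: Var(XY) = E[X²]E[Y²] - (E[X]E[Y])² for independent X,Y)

Var(XY) = E[X²]E[Y²] - (E[X]E[Y])²
E[D] = 0.2, Var(D) = 0.026666667
E[V] = 0.5, Var(V) = 0.041666667
E[D²] = 0.026666667 + 0.2² = 0.066666667
E[V²] = 0.041666667 + 0.5² = 0.29166667
Var(Z) = 0.066666667*0.29166667 - (0.2*0.5)²
= 0.019444444 - 0.01 = 0.0094444444

0.0094444444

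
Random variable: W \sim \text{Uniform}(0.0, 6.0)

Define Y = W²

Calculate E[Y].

Using E[X²] = Var(X) + (E[X])²:
E[W] = 3
Var(W) = (6 - 0)^2/12 = 3
E[W²] = 3 + 3² = 3 + 9 = 12

12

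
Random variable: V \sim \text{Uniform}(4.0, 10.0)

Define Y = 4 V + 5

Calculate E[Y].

For Y = 4V + 5:
E[Y] = 4 * E[V] + 5
E[V] = (4 + 10)/2 = 7
E[Y] = 4 * 7 + 5 = 33

33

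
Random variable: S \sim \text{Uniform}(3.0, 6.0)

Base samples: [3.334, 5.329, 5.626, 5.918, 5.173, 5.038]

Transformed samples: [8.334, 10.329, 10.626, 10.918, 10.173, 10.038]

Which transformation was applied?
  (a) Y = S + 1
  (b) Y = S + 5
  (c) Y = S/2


Checking option (b) Y = S + 5:
  S = 3.334 -> Y = 8.334 ✓
  S = 5.329 -> Y = 10.329 ✓
  S = 5.626 -> Y = 10.626 ✓
All samples match this transformation.

(b) S + 5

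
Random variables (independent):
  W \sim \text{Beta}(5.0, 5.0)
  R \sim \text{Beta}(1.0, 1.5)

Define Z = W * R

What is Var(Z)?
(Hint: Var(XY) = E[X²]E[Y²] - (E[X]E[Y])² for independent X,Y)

Var(XY) = E[X²]E[Y²] - (E[X]E[Y])²
E[W] = 0.5, Var(W) = 0.022727273
E[R] = 0.4, Var(R) = 0.068571429
E[W²] = 0.022727273 + 0.5² = 0.27272727
E[R²] = 0.068571429 + 0.4² = 0.22857143
Var(Z) = 0.27272727*0.22857143 - (0.5*0.4)²
= 0.062337662 - 0.04 = 0.022337662

0.022337662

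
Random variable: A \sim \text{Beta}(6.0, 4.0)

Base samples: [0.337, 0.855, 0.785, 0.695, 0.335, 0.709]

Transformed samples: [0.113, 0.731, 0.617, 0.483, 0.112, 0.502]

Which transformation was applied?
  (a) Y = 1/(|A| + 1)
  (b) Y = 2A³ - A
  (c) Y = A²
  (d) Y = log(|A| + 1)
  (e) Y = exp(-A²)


Checking option (c) Y = A²:
  A = 0.337 -> Y = 0.113 ✓
  A = 0.855 -> Y = 0.731 ✓
  A = 0.785 -> Y = 0.617 ✓
All samples match this transformation.

(c) A²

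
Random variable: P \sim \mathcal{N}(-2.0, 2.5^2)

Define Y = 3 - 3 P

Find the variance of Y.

For Y = aP + b: Var(Y) = a² * Var(P)
Var(P) = 2.5^2 = 6.25
Var(Y) = (-3)² * 6.25 = 9 * 6.25 = 56.25

56.25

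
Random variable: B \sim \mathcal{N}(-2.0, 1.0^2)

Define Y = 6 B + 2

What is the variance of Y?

For Y = aB + b: Var(Y) = a² * Var(B)
Var(B) = 1.0^2 = 1
Var(Y) = 6² * 1 = 36 * 1 = 36

36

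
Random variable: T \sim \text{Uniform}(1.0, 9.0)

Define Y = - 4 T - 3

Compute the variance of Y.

For Y = aT + b: Var(Y) = a² * Var(T)
Var(T) = (9 - 1)^2/12 = 5.3333333
Var(Y) = (-4)² * 5.3333333 = 16 * 5.3333333 = 85.333333

85.333333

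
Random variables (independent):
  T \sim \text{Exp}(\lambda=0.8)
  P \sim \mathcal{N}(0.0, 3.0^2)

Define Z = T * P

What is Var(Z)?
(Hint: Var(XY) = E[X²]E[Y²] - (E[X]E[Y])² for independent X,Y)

Var(XY) = E[X²]E[Y²] - (E[X]E[Y])²
E[T] = 1.25, Var(T) = 1.5625
E[P] = 0, Var(P) = 9
E[T²] = 1.5625 + 1.25² = 3.125
E[P²] = 9 + 0² = 9
Var(Z) = 3.125*9 - (1.25*0)²
= 28.125 - 0 = 28.125

28.125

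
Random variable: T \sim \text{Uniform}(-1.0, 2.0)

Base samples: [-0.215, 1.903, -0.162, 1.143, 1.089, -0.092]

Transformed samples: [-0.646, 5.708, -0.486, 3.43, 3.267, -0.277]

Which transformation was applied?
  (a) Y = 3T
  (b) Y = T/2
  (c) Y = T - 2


Checking option (a) Y = 3T:
  T = -0.215 -> Y = -0.646 ✓
  T = 1.903 -> Y = 5.708 ✓
  T = -0.162 -> Y = -0.486 ✓
All samples match this transformation.

(a) 3T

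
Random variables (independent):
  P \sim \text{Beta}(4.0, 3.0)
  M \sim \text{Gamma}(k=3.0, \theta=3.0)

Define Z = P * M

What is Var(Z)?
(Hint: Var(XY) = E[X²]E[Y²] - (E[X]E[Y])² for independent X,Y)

Var(XY) = E[X²]E[Y²] - (E[X]E[Y])²
E[P] = 0.57142857, Var(P) = 0.030612245
E[M] = 9, Var(M) = 27
E[P²] = 0.030612245 + 0.57142857² = 0.35714286
E[M²] = 27 + 9² = 108
Var(Z) = 0.35714286*108 - (0.57142857*9)²
= 38.571429 - 26.44898 = 12.122449

12.122449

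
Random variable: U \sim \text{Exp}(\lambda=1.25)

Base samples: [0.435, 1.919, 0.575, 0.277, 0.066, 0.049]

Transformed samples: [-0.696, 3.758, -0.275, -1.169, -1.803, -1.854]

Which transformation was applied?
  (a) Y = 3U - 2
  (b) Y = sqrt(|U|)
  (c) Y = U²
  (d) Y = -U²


Checking option (a) Y = 3U - 2:
  U = 0.435 -> Y = -0.696 ✓
  U = 1.919 -> Y = 3.758 ✓
  U = 0.575 -> Y = -0.275 ✓
All samples match this transformation.

(a) 3U - 2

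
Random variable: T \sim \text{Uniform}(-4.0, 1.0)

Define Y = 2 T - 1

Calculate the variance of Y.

For Y = aT + b: Var(Y) = a² * Var(T)
Var(T) = (1 + 4)^2/12 = 2.0833333
Var(Y) = 2² * 2.0833333 = 4 * 2.0833333 = 8.3333333

8.3333333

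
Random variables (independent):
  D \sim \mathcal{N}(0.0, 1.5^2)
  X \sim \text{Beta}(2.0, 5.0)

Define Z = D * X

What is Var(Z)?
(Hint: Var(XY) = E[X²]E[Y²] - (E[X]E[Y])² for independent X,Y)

Var(XY) = E[X²]E[Y²] - (E[X]E[Y])²
E[D] = 0, Var(D) = 2.25
E[X] = 0.28571429, Var(X) = 0.025510204
E[D²] = 2.25 + 0² = 2.25
E[X²] = 0.025510204 + 0.28571429² = 0.10714286
Var(Z) = 2.25*0.10714286 - (0*0.28571429)²
= 0.24107143 - 0 = 0.24107143

0.24107143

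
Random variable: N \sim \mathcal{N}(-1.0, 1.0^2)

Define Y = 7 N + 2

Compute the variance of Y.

For Y = aN + b: Var(Y) = a² * Var(N)
Var(N) = 1.0^2 = 1
Var(Y) = 7² * 1 = 49 * 1 = 49

49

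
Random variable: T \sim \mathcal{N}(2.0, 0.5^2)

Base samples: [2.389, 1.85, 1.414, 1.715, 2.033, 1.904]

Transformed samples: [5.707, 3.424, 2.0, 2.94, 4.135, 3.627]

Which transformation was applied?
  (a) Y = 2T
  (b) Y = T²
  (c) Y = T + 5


Checking option (b) Y = T²:
  T = 2.389 -> Y = 5.707 ✓
  T = 1.85 -> Y = 3.424 ✓
  T = 1.414 -> Y = 2.0 ✓
All samples match this transformation.

(b) T²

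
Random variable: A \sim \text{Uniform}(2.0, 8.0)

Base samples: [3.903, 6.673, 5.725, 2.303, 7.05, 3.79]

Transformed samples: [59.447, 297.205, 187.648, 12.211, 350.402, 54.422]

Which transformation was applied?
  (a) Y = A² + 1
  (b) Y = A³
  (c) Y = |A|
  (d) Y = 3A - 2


Checking option (b) Y = A³:
  A = 3.903 -> Y = 59.447 ✓
  A = 6.673 -> Y = 297.205 ✓
  A = 5.725 -> Y = 187.648 ✓
All samples match this transformation.

(b) A³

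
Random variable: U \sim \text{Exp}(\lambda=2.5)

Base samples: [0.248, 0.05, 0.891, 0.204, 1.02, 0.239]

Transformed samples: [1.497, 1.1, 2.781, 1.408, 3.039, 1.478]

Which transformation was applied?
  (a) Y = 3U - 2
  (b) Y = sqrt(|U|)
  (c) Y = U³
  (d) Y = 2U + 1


Checking option (d) Y = 2U + 1:
  U = 0.248 -> Y = 1.497 ✓
  U = 0.05 -> Y = 1.1 ✓
  U = 0.891 -> Y = 2.781 ✓
All samples match this transformation.

(d) 2U + 1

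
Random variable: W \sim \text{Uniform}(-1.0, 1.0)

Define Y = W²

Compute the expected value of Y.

Using E[X²] = Var(X) + (E[X])²:
E[W] = 0
Var(W) = (1 + 1)^2/12 = 0.33333333
E[W²] = 0.33333333 + 0² = 0.33333333 + 0 = 0.33333333

0.33333333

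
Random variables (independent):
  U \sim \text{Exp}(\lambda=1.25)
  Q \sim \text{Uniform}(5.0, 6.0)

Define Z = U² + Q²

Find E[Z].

E[Z] = E[U²] + E[Q²]
E[U²] = Var(U) + E[U]² = 0.64 + 0.64 = 1.28
E[Q²] = Var(Q) + E[Q]² = 0.083333333 + 30.25 = 30.333333
E[Z] = 1.28 + 30.333333 = 31.613333

31.613333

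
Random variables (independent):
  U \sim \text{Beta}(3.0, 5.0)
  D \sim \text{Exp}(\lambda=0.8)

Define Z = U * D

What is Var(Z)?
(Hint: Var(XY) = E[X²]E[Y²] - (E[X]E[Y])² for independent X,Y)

Var(XY) = E[X²]E[Y²] - (E[X]E[Y])²
E[U] = 0.375, Var(U) = 0.026041667
E[D] = 1.25, Var(D) = 1.5625
E[U²] = 0.026041667 + 0.375² = 0.16666667
E[D²] = 1.5625 + 1.25² = 3.125
Var(Z) = 0.16666667*3.125 - (0.375*1.25)²
= 0.52083333 - 0.21972656 = 0.30110677

0.30110677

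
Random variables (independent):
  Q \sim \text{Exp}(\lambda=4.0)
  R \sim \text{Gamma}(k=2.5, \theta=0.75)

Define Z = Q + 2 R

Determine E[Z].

E[Z] = 1*E[Q] + 2*E[R]
E[Q] = 0.25
E[R] = 1.875
E[Z] = 1*0.25 + 2*1.875 = 4

4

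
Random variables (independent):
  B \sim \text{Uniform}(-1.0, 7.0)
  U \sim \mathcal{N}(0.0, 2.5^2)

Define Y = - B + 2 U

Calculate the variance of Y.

For independent RVs: Var(aX + bY) = a²Var(X) + b²Var(Y)
Var(B) = 5.3333333
Var(U) = 6.25
Var(Y) = (-1)²*5.3333333 + 2²*6.25
= 1*5.3333333 + 4*6.25 = 30.333333

30.333333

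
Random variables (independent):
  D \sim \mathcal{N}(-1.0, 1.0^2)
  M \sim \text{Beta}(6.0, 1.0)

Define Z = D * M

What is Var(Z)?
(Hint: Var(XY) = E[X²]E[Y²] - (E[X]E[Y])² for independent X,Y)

Var(XY) = E[X²]E[Y²] - (E[X]E[Y])²
E[D] = -1, Var(D) = 1
E[M] = 0.85714286, Var(M) = 0.015306122
E[D²] = 1 + (-1)² = 2
E[M²] = 0.015306122 + 0.85714286² = 0.75
Var(Z) = 2*0.75 - (-1*0.85714286)²
= 1.5 - 0.73469388 = 0.76530612

0.76530612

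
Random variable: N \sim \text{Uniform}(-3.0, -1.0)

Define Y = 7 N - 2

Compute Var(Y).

For Y = aN + b: Var(Y) = a² * Var(N)
Var(N) = (-1 + 3)^2/12 = 0.33333333
Var(Y) = 7² * 0.33333333 = 49 * 0.33333333 = 16.333333

16.333333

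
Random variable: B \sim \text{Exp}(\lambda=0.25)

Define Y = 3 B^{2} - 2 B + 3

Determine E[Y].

E[Y] = 3*E[B²] - 2*E[B] + 3
E[B] = 4
E[B²] = Var(B) + (E[B])² = 16 + 16 = 32
E[Y] = 3*32 - 2*4 + 3 = 91

91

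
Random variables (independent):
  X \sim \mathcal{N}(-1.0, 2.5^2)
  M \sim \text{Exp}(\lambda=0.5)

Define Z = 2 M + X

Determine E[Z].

E[Z] = 1*E[X] + 2*E[M]
E[X] = -1
E[M] = 2
E[Z] = 1*(-1) + 2*2 = 3

3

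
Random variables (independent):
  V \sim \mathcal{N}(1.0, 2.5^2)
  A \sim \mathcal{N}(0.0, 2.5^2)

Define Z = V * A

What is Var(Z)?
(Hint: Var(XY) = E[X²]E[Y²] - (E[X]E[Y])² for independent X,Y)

Var(XY) = E[X²]E[Y²] - (E[X]E[Y])²
E[V] = 1, Var(V) = 6.25
E[A] = 0, Var(A) = 6.25
E[V²] = 6.25 + 1² = 7.25
E[A²] = 6.25 + 0² = 6.25
Var(Z) = 7.25*6.25 - (1*0)²
= 45.3125 - 0 = 45.3125

45.3125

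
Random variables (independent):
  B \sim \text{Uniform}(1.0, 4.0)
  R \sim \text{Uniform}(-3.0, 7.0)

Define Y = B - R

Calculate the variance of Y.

For independent RVs: Var(aX + bY) = a²Var(X) + b²Var(Y)
Var(B) = 0.75
Var(R) = 8.3333333
Var(Y) = 1²*0.75 + (-1)²*8.3333333
= 1*0.75 + 1*8.3333333 = 9.0833333

9.0833333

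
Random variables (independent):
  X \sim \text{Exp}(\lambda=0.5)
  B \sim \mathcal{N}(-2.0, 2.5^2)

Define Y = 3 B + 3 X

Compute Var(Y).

For independent RVs: Var(aX + bY) = a²Var(X) + b²Var(Y)
Var(X) = 4
Var(B) = 6.25
Var(Y) = 3²*4 + 3²*6.25
= 9*4 + 9*6.25 = 92.25

92.25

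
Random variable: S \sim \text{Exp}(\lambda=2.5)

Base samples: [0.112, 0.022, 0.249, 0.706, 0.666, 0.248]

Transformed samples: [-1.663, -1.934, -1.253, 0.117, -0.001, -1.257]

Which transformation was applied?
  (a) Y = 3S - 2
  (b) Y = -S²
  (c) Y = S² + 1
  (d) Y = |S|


Checking option (a) Y = 3S - 2:
  S = 0.112 -> Y = -1.663 ✓
  S = 0.022 -> Y = -1.934 ✓
  S = 0.249 -> Y = -1.253 ✓
All samples match this transformation.

(a) 3S - 2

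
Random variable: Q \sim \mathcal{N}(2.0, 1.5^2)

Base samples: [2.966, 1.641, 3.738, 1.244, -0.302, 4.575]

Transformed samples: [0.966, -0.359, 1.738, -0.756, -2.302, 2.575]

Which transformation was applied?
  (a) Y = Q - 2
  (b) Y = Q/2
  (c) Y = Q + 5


Checking option (a) Y = Q - 2:
  Q = 2.966 -> Y = 0.966 ✓
  Q = 1.641 -> Y = -0.359 ✓
  Q = 3.738 -> Y = 1.738 ✓
All samples match this transformation.

(a) Q - 2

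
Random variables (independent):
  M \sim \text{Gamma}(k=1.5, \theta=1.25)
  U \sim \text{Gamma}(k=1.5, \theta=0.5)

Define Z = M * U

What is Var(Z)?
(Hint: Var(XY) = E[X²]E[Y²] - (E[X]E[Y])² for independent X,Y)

Var(XY) = E[X²]E[Y²] - (E[X]E[Y])²
E[M] = 1.875, Var(M) = 2.34375
E[U] = 0.75, Var(U) = 0.375
E[M²] = 2.34375 + 1.875² = 5.859375
E[U²] = 0.375 + 0.75² = 0.9375
Var(Z) = 5.859375*0.9375 - (1.875*0.75)²
= 5.4931641 - 1.9775391 = 3.515625

3.515625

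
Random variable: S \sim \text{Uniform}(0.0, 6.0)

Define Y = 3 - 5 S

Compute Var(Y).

For Y = aS + b: Var(Y) = a² * Var(S)
Var(S) = (6 - 0)^2/12 = 3
Var(Y) = (-5)² * 3 = 25 * 3 = 75

75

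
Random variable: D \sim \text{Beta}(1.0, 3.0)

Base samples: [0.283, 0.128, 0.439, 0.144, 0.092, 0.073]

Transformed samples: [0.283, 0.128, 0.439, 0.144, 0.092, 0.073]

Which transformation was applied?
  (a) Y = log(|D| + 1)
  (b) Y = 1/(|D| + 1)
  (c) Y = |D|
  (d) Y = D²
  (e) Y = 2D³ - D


Checking option (c) Y = |D|:
  D = 0.283 -> Y = 0.283 ✓
  D = 0.128 -> Y = 0.128 ✓
  D = 0.439 -> Y = 0.439 ✓
All samples match this transformation.

(c) |D|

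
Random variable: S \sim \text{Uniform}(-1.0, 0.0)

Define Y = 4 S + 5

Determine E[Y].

For Y = 4S + 5:
E[Y] = 4 * E[S] + 5
E[S] = (-1 + 0)/2 = -0.5
E[Y] = 4 * (-0.5) + 5 = 3

3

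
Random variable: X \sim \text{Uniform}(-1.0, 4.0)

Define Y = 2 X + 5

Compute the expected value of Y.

For Y = 2X + 5:
E[Y] = 2 * E[X] + 5
E[X] = (-1 + 4)/2 = 1.5
E[Y] = 2 * 1.5 + 5 = 8

8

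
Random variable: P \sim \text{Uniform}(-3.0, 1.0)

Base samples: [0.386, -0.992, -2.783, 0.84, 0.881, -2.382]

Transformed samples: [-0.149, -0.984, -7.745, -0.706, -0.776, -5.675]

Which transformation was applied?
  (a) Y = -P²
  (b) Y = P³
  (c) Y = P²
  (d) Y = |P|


Checking option (a) Y = -P²:
  P = 0.386 -> Y = -0.149 ✓
  P = -0.992 -> Y = -0.984 ✓
  P = -2.783 -> Y = -7.745 ✓
All samples match this transformation.

(a) -P²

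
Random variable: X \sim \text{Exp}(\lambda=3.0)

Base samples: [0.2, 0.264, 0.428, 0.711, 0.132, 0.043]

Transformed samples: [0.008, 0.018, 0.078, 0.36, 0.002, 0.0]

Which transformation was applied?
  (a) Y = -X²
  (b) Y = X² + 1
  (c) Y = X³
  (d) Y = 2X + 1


Checking option (c) Y = X³:
  X = 0.2 -> Y = 0.008 ✓
  X = 0.264 -> Y = 0.018 ✓
  X = 0.428 -> Y = 0.078 ✓
All samples match this transformation.

(c) X³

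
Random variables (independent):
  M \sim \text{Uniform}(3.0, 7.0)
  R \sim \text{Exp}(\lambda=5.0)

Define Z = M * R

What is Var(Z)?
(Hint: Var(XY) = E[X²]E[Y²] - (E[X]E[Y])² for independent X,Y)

Var(XY) = E[X²]E[Y²] - (E[X]E[Y])²
E[M] = 5, Var(M) = 1.3333333
E[R] = 0.2, Var(R) = 0.04
E[M²] = 1.3333333 + 5² = 26.333333
E[R²] = 0.04 + 0.2² = 0.08
Var(Z) = 26.333333*0.08 - (5*0.2)²
= 2.1066667 - 1 = 1.1066667

1.1066667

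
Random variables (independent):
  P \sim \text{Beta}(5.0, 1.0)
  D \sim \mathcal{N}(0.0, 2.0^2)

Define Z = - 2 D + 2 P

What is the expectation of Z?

E[Z] = 2*E[P] - 2*E[D]
E[P] = 0.83333333
E[D] = 0
E[Z] = 2*0.83333333 - 2*0 = 1.6666667

1.6666667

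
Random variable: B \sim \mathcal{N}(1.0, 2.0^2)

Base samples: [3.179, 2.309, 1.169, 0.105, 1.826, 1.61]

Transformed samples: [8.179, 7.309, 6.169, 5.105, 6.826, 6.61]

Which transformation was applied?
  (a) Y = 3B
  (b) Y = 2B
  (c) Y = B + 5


Checking option (c) Y = B + 5:
  B = 3.179 -> Y = 8.179 ✓
  B = 2.309 -> Y = 7.309 ✓
  B = 1.169 -> Y = 6.169 ✓
All samples match this transformation.

(c) B + 5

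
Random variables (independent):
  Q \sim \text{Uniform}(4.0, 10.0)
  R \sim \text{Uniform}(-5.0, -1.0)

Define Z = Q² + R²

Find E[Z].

E[Z] = E[Q²] + E[R²]
E[Q²] = Var(Q) + E[Q]² = 3 + 49 = 52
E[R²] = Var(R) + E[R]² = 1.3333333 + 9 = 10.333333
E[Z] = 52 + 10.333333 = 62.333333

62.333333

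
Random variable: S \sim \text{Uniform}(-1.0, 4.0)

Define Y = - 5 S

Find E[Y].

For Y = -5S:
E[Y] = -5 * E[S]
E[S] = (-1 + 4)/2 = 1.5
E[Y] = -5 * 1.5 = -7.5

-7.5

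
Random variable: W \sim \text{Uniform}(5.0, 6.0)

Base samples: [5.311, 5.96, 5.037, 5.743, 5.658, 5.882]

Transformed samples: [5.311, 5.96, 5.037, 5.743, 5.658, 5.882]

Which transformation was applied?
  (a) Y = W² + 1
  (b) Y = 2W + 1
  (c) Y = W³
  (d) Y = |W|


Checking option (d) Y = |W|:
  W = 5.311 -> Y = 5.311 ✓
  W = 5.96 -> Y = 5.96 ✓
  W = 5.037 -> Y = 5.037 ✓
All samples match this transformation.

(d) |W|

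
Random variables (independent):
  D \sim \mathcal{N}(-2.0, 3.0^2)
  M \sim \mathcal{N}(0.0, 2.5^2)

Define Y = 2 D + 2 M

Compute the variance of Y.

For independent RVs: Var(aX + bY) = a²Var(X) + b²Var(Y)
Var(D) = 9
Var(M) = 6.25
Var(Y) = 2²*9 + 2²*6.25
= 4*9 + 4*6.25 = 61

61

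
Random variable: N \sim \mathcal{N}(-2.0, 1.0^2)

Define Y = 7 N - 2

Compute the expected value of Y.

For Y = 7N - 2:
E[Y] = 7 * E[N] - 2
E[N] = -2.0 = -2
E[Y] = 7 * (-2) - 2 = -16

-16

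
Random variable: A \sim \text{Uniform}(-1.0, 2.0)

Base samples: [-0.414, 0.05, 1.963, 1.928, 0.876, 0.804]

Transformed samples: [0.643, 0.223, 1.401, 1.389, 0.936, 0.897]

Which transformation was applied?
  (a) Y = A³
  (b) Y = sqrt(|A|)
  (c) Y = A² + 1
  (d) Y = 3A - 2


Checking option (b) Y = sqrt(|A|):
  A = -0.414 -> Y = 0.643 ✓
  A = 0.05 -> Y = 0.223 ✓
  A = 1.963 -> Y = 1.401 ✓
All samples match this transformation.

(b) sqrt(|A|)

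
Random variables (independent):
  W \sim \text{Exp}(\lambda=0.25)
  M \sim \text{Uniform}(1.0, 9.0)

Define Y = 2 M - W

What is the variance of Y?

For independent RVs: Var(aX + bY) = a²Var(X) + b²Var(Y)
Var(W) = 16
Var(M) = 5.3333333
Var(Y) = (-1)²*16 + 2²*5.3333333
= 1*16 + 4*5.3333333 = 37.333333

37.333333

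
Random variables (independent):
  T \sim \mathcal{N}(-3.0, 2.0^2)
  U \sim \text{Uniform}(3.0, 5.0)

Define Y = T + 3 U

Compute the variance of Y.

For independent RVs: Var(aX + bY) = a²Var(X) + b²Var(Y)
Var(T) = 4
Var(U) = 0.33333333
Var(Y) = 1²*4 + 3²*0.33333333
= 1*4 + 9*0.33333333 = 7

7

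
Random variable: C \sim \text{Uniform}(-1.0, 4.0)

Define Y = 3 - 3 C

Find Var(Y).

For Y = aC + b: Var(Y) = a² * Var(C)
Var(C) = (4 + 1)^2/12 = 2.0833333
Var(Y) = (-3)² * 2.0833333 = 9 * 2.0833333 = 18.75

18.75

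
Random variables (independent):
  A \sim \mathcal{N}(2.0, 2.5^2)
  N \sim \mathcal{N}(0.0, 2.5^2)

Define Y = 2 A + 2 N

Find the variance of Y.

For independent RVs: Var(aX + bY) = a²Var(X) + b²Var(Y)
Var(A) = 6.25
Var(N) = 6.25
Var(Y) = 2²*6.25 + 2²*6.25
= 4*6.25 + 4*6.25 = 50

50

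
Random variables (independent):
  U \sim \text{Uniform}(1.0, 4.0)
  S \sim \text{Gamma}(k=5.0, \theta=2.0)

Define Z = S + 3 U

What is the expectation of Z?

E[Z] = 3*E[U] + 1*E[S]
E[U] = 2.5
E[S] = 10
E[Z] = 3*2.5 + 1*10 = 17.5

17.5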